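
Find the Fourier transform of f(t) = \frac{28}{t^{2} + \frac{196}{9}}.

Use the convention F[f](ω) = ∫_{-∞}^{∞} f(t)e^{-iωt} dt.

F(ω) = 6 \pi e^{- \frac{14 \left|{\omega}\right|}{3}}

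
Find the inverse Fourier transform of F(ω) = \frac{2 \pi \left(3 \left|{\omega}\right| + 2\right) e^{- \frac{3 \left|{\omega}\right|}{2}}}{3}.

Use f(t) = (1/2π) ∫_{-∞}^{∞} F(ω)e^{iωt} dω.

f(t) = \frac{9}{\left(t^{2} + \frac{9}{4}\right)^{2}}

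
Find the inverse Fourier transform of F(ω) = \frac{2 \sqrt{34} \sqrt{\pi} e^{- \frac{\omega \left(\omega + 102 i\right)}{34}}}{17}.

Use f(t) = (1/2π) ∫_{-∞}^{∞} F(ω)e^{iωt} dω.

f(t) = 2 e^{- \frac{17 \left(t - 3\right)^{2}}{2}}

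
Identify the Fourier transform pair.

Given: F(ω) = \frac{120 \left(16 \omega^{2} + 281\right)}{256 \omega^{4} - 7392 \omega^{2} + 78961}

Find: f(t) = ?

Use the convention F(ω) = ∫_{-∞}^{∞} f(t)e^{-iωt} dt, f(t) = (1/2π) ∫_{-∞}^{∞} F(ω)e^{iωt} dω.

f(t) = 3 e^{- \frac{5 \left|{t}\right|}{4}} \cos{\left(4 t \right)}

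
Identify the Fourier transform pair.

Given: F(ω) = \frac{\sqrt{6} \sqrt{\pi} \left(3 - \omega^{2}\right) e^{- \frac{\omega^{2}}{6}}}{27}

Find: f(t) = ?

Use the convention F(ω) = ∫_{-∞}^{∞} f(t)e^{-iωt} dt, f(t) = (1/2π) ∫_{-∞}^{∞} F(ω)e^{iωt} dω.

f(t) = t^{2} e^{- \frac{3 t^{2}}{2}}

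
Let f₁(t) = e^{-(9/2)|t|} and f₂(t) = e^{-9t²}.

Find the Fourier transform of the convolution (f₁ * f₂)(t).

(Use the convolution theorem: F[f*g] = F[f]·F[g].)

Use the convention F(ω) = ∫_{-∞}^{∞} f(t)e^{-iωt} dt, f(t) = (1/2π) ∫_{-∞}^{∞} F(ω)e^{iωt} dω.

F[f₁*f₂](ω) = \frac{12 \sqrt{\pi} e^{- \frac{\omega^{2}}{36}}}{4 \omega^{2} + 81}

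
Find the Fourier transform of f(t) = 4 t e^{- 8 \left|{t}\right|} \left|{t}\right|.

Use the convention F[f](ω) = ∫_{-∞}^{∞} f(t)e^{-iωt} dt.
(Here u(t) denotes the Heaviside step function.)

F(ω) = \frac{16 i \omega \left(\omega^{2} - 192\right)}{\left(\omega^{2} + 64\right)^{3}}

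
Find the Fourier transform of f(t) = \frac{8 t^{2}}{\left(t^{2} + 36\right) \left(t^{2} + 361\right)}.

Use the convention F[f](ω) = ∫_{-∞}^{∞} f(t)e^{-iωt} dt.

F(ω) = \frac{8 \pi \left(19 - 6 e^{13 \left|{\omega}\right|}\right) e^{- 19 \left|{\omega}\right|}}{325}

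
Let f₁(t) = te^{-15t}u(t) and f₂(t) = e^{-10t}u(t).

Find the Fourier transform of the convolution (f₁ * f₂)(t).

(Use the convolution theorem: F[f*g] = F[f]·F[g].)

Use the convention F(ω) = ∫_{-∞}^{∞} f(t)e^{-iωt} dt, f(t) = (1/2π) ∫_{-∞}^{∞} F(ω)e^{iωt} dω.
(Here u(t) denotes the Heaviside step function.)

F[f₁*f₂](ω) = \frac{1}{\left(i \omega + 10\right) \left(i \omega + 15\right)^{2}}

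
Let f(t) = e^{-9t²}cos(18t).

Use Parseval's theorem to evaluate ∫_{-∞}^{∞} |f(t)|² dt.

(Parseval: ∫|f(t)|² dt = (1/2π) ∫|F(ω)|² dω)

∫|f(t)|² dt = \frac{\sqrt{2} \sqrt{\pi} \left(1 + e^{18}\right)}{12 e^{18}}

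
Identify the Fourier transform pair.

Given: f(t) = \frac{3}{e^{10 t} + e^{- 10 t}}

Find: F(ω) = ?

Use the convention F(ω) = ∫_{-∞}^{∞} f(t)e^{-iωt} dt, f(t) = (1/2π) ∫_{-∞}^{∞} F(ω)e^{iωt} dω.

F(ω) = \frac{3 \pi}{20 \cosh{\left(\frac{\pi \omega}{20} \right)}}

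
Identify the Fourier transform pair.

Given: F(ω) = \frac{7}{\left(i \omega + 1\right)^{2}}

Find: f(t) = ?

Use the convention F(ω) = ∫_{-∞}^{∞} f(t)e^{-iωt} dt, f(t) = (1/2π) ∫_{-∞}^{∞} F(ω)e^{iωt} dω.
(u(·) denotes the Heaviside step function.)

f(t) = 7 t e^{- t} u\left(t\right)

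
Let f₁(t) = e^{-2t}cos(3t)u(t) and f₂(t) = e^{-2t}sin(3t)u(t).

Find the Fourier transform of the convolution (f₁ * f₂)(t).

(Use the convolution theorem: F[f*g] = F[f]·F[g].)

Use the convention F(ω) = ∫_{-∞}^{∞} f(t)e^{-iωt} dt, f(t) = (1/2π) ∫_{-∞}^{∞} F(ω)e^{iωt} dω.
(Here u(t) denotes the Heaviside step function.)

F[f₁*f₂](ω) = \frac{3 \left(i \omega + 2\right)}{\left(\left(i \omega + 2\right)^{2} + 9\right)^{2}}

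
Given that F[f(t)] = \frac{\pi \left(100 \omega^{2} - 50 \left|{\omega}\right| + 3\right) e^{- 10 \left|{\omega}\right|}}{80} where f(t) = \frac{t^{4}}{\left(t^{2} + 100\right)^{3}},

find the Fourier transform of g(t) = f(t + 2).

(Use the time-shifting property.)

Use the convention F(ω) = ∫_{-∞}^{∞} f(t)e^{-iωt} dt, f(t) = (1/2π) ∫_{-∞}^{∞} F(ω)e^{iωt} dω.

F[g](ω) = \frac{\pi \left(100 \omega^{2} - 50 \left|{\omega}\right| + 3\right) e^{2 i \omega - 10 \left|{\omega}\right|}}{80}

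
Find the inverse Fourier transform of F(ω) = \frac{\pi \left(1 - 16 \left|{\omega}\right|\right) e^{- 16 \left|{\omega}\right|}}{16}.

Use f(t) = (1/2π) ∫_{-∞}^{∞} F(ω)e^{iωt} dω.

f(t) = \frac{2 t^{2}}{\left(t^{2} + 256\right)^{2}}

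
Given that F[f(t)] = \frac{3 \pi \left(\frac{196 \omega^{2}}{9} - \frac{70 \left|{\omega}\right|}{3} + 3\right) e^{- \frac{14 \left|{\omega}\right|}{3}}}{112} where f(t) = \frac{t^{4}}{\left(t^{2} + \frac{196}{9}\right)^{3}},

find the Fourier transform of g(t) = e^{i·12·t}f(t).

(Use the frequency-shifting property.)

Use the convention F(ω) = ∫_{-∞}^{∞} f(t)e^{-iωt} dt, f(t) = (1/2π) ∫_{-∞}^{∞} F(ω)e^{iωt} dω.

F[g](ω) = \frac{\pi \left(196 \left(\omega - 12\right)^{2} - 210 \left|{\omega - 12}\right| + 27\right) e^{- \frac{14 \left|{\omega - 12}\right|}{3}}}{336}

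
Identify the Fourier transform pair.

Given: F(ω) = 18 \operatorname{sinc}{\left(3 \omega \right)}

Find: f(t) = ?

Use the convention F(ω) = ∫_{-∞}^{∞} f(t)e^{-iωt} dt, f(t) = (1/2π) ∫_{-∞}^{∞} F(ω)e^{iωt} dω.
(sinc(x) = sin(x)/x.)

f(t) = 3 \left(\begin{cases} 1 & \text{for}\: \left|{t}\right| < 3 \\0 & \text{otherwise} \end{cases}\right)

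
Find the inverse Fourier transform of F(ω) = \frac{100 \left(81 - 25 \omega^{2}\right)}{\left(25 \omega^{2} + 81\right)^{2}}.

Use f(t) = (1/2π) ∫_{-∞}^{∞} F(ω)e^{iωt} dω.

f(t) = 2 e^{- \frac{9 \left|{t}\right|}{5}} \left|{t}\right|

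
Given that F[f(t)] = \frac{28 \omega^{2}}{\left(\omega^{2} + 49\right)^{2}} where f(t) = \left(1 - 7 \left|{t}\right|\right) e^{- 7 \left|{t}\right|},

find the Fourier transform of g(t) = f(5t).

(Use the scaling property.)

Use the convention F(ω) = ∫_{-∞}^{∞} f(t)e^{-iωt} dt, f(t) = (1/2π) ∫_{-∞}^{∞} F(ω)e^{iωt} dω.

F[g](ω) = \frac{140 \omega^{2}}{\left(\omega^{2} + 1225\right)^{2}}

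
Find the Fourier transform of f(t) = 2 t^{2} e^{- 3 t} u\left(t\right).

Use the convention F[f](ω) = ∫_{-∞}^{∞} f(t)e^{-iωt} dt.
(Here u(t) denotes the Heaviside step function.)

F(ω) = \frac{4}{\left(i \omega + 3\right)^{3}}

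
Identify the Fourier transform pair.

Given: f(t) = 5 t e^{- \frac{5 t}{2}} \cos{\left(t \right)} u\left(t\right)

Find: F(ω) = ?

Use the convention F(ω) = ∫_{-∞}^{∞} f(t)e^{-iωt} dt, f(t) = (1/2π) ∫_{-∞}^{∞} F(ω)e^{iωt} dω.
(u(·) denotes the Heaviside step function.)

F(ω) = \frac{20 \left(\left(2 i \omega + 5\right)^{2} - 4\right)}{\left(\left(2 i \omega + 5\right)^{2} + 4\right)^{2}}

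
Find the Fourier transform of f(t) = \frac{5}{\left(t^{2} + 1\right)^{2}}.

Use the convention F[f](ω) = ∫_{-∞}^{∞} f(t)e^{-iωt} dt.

F(ω) = \frac{5 \pi \left(\left|{\omega}\right| + 1\right) e^{- \left|{\omega}\right|}}{2}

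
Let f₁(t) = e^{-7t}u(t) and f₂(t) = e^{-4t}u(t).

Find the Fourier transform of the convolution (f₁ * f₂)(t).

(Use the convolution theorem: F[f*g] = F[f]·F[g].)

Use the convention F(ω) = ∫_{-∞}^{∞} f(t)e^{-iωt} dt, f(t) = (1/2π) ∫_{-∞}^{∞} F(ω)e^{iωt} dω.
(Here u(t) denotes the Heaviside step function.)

F[f₁*f₂](ω) = \frac{1}{\left(i \omega + 4\right) \left(i \omega + 7\right)}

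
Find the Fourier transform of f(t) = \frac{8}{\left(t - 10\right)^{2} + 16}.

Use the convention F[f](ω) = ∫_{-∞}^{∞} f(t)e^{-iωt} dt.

F(ω) = 2 \pi e^{- 10 i \omega - 4 \left|{\omega}\right|}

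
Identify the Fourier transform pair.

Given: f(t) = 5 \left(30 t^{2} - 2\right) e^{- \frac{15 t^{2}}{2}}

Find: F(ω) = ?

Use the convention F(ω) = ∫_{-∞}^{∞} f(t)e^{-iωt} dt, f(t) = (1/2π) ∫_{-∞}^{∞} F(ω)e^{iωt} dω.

F(ω) = - \frac{2 \sqrt{30} \sqrt{\pi} \omega^{2} e^{- \frac{\omega^{2}}{30}}}{45}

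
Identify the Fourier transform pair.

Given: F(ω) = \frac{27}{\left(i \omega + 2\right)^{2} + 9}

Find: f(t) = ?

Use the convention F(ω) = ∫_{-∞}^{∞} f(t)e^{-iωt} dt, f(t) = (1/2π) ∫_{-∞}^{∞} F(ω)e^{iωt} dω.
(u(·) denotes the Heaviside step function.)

f(t) = 9 e^{- 2 t} \sin{\left(3 t \right)} u\left(t\right)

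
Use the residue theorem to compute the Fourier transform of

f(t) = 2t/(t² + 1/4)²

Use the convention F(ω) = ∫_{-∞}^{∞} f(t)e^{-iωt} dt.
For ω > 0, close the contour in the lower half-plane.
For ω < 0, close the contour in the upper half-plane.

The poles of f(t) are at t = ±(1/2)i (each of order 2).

Let g(z) = f(z)e^{-iωz}; for large |z| the factor e^{-iωz} decays in the lower half-plane when ω > 0 and in the upper half-plane when ω < 0.

Case ω > 0 (lower half-plane, clockwise contour ⇒ F(ω) = -2πi·ΣRes):
  Res_{z = - \frac{i}{2}} g(z) = \omega e^{- \frac{\omega}{2}} (pole of order 2)
  F(ω) = -2πi·ΣRes = - 2 i \pi \omega e^{- \frac{\omega}{2}}

Case ω < 0 (upper half-plane, counterclockwise contour ⇒ F(ω) = +2πi·ΣRes):
  Res_{z = \frac{i}{2}} g(z) = - \omega e^{\frac{\omega}{2}} (pole of order 2)
  F(ω) = 2πi·ΣRes = - 2 i \pi \omega e^{\frac{\omega}{2}}

Both cases combine into a single formula in |ω|:

F(ω) = - 2 i \pi \omega e^{- \frac{\left|{\omega}\right|}{2}}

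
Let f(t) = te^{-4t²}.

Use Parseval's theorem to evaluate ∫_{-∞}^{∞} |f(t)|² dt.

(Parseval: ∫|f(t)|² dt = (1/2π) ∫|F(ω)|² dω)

∫|f(t)|² dt = \frac{\sqrt{2} \sqrt{\pi}}{64}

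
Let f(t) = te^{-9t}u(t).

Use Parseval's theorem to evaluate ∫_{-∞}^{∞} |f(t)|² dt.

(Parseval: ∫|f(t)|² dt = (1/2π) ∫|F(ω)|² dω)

∫|f(t)|² dt = \frac{1}{2916}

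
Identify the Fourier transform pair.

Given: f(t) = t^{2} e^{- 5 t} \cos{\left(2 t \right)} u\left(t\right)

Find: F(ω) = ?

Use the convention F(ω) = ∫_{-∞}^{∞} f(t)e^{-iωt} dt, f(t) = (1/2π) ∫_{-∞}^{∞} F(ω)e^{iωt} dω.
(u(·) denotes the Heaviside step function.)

F(ω) = \frac{2 \left(- 12 i \omega + \left(i \omega + 5\right)^{3} - 60\right)}{\left(\left(i \omega + 5\right)^{2} + 4\right)^{3}}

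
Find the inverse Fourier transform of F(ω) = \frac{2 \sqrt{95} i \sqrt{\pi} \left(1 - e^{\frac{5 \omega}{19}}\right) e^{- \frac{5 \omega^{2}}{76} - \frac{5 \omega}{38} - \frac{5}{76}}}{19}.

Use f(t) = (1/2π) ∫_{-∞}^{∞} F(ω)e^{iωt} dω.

f(t) = 4 e^{- \frac{19 t^{2}}{5}} \sin{\left(t \right)}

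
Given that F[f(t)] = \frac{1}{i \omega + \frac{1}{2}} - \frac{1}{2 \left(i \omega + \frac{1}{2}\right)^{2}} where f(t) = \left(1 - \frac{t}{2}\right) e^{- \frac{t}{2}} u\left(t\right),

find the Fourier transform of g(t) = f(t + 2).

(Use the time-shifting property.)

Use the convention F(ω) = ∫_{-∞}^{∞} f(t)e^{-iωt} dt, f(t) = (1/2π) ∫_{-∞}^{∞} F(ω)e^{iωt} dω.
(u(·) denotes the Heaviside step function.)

F[g](ω) = \frac{4 i \omega e^{2 i \omega}}{- 4 \omega^{2} + 4 i \omega + 1}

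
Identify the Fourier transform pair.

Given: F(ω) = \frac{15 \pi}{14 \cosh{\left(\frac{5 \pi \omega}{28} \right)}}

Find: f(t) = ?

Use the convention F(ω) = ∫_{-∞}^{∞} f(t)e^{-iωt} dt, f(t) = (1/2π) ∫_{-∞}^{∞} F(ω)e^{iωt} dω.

f(t) = \frac{6}{e^{\frac{14 t}{5}} + e^{- \frac{14 t}{5}}}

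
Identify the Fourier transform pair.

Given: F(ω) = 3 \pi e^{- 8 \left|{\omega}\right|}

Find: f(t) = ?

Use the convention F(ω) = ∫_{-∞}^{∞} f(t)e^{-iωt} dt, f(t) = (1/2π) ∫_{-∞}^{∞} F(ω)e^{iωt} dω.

f(t) = \frac{24}{t^{2} + 64}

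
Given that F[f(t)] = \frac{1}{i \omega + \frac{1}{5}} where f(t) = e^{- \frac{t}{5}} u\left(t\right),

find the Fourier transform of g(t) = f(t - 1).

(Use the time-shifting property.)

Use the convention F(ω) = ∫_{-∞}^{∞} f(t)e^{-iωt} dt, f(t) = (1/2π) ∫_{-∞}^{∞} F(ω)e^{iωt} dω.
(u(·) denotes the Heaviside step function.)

F[g](ω) = \frac{5 e^{- i \omega}}{5 i \omega + 1}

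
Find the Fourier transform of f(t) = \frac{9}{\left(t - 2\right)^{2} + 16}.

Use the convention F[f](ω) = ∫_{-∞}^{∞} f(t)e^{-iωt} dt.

F(ω) = \frac{9 \pi e^{- 2 i \omega - 4 \left|{\omega}\right|}}{4}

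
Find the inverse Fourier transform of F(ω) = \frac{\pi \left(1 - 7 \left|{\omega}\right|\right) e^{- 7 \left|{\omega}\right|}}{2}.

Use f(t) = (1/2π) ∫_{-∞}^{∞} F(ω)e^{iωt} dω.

f(t) = \frac{7 t^{2}}{\left(t^{2} + 49\right)^{2}}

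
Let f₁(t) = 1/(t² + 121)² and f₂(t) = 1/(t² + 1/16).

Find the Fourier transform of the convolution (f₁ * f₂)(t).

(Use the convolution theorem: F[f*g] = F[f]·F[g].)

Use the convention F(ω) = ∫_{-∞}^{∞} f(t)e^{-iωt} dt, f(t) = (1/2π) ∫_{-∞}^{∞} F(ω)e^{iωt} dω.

F[f₁*f₂](ω) = \frac{2 \pi^{2} \left(11 \left|{\omega}\right| + 1\right) e^{- \frac{45 \left|{\omega}\right|}{4}}}{1331}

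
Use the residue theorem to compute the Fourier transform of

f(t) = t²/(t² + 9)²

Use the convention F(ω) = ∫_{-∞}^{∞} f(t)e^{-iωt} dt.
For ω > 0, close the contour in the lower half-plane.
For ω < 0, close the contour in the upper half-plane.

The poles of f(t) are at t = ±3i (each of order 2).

Let g(z) = f(z)e^{-iωz}; for large |z| the factor e^{-iωz} decays in the lower half-plane when ω > 0 and in the upper half-plane when ω < 0.

Case ω > 0 (lower half-plane, clockwise contour ⇒ F(ω) = -2πi·ΣRes):
  Res_{z = - 3 i} g(z) = \frac{i \left(1 - 3 \omega\right) e^{- 3 \omega}}{12} (pole of order 2)
  F(ω) = -2πi·ΣRes = \frac{\pi \left(1 - 3 \omega\right) e^{- 3 \omega}}{6}

Case ω < 0 (upper half-plane, counterclockwise contour ⇒ F(ω) = +2πi·ΣRes):
  Res_{z = 3 i} g(z) = \frac{i \left(- 3 \omega - 1\right) e^{3 \omega}}{12} (pole of order 2)
  F(ω) = 2πi·ΣRes = \frac{\pi \left(3 \omega + 1\right) e^{3 \omega}}{6}

Both cases combine into a single formula in |ω|:

F(ω) = \frac{\pi \left(1 - 3 \left|{\omega}\right|\right) e^{- 3 \left|{\omega}\right|}}{6}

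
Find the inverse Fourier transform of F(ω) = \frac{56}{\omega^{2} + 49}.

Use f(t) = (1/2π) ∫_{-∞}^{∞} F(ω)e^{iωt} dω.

f(t) = 4 e^{- 7 \left|{t}\right|}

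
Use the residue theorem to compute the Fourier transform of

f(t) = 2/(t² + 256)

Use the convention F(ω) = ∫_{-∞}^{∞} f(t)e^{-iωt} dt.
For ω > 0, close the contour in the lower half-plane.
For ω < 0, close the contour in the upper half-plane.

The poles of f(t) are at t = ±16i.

Let g(z) = f(z)e^{-iωz}; for large |z| the factor e^{-iωz} decays in the lower half-plane when ω > 0 and in the upper half-plane when ω < 0.

Case ω > 0 (lower half-plane, clockwise contour ⇒ F(ω) = -2πi·ΣRes):
  Res_{z = - 16 i} g(z) = \frac{i e^{- 16 \omega}}{16}
  F(ω) = -2πi·ΣRes = \frac{\pi e^{- 16 \omega}}{8}

Case ω < 0 (upper half-plane, counterclockwise contour ⇒ F(ω) = +2πi·ΣRes):
  Res_{z = 16 i} g(z) = - \frac{i e^{16 \omega}}{16}
  F(ω) = 2πi·ΣRes = \frac{\pi e^{16 \omega}}{8}

Both cases combine into a single formula in |ω|:

F(ω) = \frac{\pi e^{- 16 \left|{\omega}\right|}}{8}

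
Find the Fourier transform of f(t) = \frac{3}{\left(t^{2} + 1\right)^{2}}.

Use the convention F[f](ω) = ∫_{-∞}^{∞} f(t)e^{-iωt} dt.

F(ω) = \frac{3 \pi \left(\left|{\omega}\right| + 1\right) e^{- \left|{\omega}\right|}}{2}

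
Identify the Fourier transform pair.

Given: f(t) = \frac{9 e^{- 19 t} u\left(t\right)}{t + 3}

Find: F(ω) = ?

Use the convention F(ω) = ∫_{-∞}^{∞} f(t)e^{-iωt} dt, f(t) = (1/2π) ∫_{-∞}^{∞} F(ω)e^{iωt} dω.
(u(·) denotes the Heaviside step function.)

F(ω) = 9 e^{3 i \omega + 57} \operatorname{E}_{1}\left(3 i \omega + 57\right)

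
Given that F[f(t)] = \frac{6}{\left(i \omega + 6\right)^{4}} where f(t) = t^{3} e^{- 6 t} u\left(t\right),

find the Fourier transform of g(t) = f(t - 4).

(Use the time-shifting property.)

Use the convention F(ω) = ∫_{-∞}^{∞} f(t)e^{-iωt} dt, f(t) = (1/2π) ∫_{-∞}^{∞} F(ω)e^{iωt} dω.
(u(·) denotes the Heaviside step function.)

F[g](ω) = \frac{6 e^{- 4 i \omega}}{\left(i \omega + 6\right)^{4}}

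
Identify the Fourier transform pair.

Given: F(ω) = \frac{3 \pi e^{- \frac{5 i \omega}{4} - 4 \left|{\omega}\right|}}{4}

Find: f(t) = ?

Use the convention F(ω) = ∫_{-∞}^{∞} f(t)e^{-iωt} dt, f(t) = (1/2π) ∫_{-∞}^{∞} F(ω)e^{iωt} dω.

f(t) = \frac{3}{\left(t - \frac{5}{4}\right)^{2} + 16}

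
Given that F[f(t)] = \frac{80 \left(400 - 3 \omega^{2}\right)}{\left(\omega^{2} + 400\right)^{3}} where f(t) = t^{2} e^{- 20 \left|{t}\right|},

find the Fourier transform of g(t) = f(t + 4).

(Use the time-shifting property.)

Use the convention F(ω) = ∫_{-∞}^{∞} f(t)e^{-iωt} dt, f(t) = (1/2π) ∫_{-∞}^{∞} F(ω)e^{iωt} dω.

F[g](ω) = \frac{\left(32000 - 240 \omega^{2}\right) e^{4 i \omega}}{\left(\omega^{2} + 400\right)^{3}}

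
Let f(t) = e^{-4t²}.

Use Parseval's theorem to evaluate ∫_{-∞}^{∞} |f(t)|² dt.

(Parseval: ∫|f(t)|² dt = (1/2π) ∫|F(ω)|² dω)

∫|f(t)|² dt = \frac{\sqrt{2} \sqrt{\pi}}{4}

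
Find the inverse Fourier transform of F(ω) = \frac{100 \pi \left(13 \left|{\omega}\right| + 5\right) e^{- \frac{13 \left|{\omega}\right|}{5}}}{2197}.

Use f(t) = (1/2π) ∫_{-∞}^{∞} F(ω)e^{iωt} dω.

f(t) = \frac{8}{\left(t^{2} + \frac{169}{25}\right)^{2}}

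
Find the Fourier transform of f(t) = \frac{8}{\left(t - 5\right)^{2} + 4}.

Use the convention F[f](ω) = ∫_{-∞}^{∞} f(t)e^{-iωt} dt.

F(ω) = 4 \pi e^{- 5 i \omega - 2 \left|{\omega}\right|}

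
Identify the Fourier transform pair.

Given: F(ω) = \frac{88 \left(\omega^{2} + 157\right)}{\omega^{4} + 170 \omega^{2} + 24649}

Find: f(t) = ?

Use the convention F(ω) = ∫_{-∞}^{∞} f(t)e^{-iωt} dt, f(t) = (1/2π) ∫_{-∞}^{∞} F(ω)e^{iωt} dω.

f(t) = 4 e^{- 11 \left|{t}\right|} \cos{\left(6 t \right)}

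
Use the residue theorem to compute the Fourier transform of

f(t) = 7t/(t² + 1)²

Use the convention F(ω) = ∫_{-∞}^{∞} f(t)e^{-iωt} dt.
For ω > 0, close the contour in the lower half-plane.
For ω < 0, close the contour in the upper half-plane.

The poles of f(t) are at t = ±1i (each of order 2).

Let g(z) = f(z)e^{-iωz}; for large |z| the factor e^{-iωz} decays in the lower half-plane when ω > 0 and in the upper half-plane when ω < 0.

Case ω > 0 (lower half-plane, clockwise contour ⇒ F(ω) = -2πi·ΣRes):
  Res_{z = - i} g(z) = \frac{7 \omega e^{- \omega}}{4} (pole of order 2)
  F(ω) = -2πi·ΣRes = - \frac{7 i \pi \omega e^{- \omega}}{2}

Case ω < 0 (upper half-plane, counterclockwise contour ⇒ F(ω) = +2πi·ΣRes):
  Res_{z = i} g(z) = - \frac{7 \omega e^{\omega}}{4} (pole of order 2)
  F(ω) = 2πi·ΣRes = - \frac{7 i \pi \omega e^{\omega}}{2}

Both cases combine into a single formula in |ω|:

F(ω) = - \frac{7 i \pi \omega e^{- \left|{\omega}\right|}}{2}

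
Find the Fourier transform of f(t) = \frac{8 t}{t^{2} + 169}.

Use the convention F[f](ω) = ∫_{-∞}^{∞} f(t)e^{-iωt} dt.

F(ω) = - 8 i \pi e^{- 13 \left|{\omega}\right|} \operatorname{sign}{\left(\omega \right)}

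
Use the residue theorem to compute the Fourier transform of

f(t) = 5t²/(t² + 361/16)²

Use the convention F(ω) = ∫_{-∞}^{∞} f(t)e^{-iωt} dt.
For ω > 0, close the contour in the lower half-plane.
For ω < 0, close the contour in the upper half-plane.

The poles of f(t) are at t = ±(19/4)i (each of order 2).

Let g(z) = f(z)e^{-iωz}; for large |z| the factor e^{-iωz} decays in the lower half-plane when ω > 0 and in the upper half-plane when ω < 0.

Case ω > 0 (lower half-plane, clockwise contour ⇒ F(ω) = -2πi·ΣRes):
  Res_{z = - \frac{19 i}{4}} g(z) = \frac{5 i \left(4 - 19 \omega\right) e^{- \frac{19 \omega}{4}}}{76} (pole of order 2)
  F(ω) = -2πi·ΣRes = \frac{5 \pi \left(4 - 19 \omega\right) e^{- \frac{19 \omega}{4}}}{38}

Case ω < 0 (upper half-plane, counterclockwise contour ⇒ F(ω) = +2πi·ΣRes):
  Res_{z = \frac{19 i}{4}} g(z) = \frac{5 i \left(- 19 \omega - 4\right) e^{\frac{19 \omega}{4}}}{76} (pole of order 2)
  F(ω) = 2πi·ΣRes = \frac{5 \pi \left(19 \omega + 4\right) e^{\frac{19 \omega}{4}}}{38}

Both cases combine into a single formula in |ω|:

F(ω) = \frac{5 \pi \left(4 - 19 \left|{\omega}\right|\right) e^{- \frac{19 \left|{\omega}\right|}{4}}}{38}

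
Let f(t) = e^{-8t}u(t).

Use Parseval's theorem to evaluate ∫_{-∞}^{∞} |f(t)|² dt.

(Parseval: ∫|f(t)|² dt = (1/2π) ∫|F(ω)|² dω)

∫|f(t)|² dt = \frac{1}{16}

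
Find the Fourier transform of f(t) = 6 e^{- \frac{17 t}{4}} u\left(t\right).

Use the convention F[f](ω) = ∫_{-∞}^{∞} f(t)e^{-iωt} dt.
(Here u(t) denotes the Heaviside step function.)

F(ω) = \frac{24}{4 i \omega + 17}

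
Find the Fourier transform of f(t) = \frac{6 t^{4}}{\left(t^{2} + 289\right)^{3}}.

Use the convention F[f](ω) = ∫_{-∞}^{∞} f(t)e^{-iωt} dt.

F(ω) = \frac{3 \pi \left(289 \omega^{2} - 85 \left|{\omega}\right| + 3\right) e^{- 17 \left|{\omega}\right|}}{68}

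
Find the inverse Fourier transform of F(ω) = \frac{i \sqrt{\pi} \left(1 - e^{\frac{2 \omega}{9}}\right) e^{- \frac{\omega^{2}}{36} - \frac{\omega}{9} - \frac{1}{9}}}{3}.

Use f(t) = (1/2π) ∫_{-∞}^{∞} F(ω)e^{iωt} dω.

f(t) = 2 e^{- 9 t^{2}} \sin{\left(2 t \right)}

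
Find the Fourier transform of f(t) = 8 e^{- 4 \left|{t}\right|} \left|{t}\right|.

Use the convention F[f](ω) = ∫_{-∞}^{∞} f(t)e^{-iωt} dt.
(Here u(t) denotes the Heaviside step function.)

F(ω) = \frac{16 \left(16 - \omega^{2}\right)}{\left(\omega^{2} + 16\right)^{2}}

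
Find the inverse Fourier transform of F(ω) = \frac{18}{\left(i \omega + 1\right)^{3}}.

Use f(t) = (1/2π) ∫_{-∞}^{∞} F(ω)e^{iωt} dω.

f(t) = 9 t^{2} e^{- t} u\left(t\right)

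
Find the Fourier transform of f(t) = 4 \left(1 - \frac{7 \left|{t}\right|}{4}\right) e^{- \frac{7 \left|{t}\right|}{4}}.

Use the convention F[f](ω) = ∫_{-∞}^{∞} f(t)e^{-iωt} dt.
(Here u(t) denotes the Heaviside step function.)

F(ω) = \frac{7168 \omega^{2}}{\left(16 \omega^{2} + 49\right)^{2}}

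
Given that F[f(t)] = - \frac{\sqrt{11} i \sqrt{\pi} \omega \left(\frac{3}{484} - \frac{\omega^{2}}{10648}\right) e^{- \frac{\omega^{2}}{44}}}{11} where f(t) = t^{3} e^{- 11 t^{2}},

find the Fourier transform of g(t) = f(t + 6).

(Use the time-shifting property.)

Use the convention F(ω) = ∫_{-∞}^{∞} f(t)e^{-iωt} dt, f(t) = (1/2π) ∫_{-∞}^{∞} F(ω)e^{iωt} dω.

F[g](ω) = \frac{\sqrt{11} i \sqrt{\pi} \omega \left(\omega^{2} - 66\right) e^{\frac{\omega \left(- \omega + 264 i\right)}{44}}}{117128}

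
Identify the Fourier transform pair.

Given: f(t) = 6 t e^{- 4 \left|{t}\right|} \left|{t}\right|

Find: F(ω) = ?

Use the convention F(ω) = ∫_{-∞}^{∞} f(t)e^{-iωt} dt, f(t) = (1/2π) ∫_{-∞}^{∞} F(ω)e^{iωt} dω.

F(ω) = \frac{24 i \omega \left(\omega^{2} - 48\right)}{\left(\omega^{2} + 16\right)^{3}}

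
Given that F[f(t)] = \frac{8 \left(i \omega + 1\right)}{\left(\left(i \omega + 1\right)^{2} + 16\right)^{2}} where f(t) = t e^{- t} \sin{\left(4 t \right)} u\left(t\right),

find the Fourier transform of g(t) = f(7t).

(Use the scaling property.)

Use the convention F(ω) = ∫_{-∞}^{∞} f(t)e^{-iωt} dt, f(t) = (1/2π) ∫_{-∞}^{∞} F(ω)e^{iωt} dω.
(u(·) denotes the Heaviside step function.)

F[g](ω) = \frac{392 \left(i \omega + 7\right)}{\left(\left(i \omega + 7\right)^{2} + 784\right)^{2}}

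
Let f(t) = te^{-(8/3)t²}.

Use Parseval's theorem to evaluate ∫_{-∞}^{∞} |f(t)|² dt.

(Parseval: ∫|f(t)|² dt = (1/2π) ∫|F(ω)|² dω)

∫|f(t)|² dt = \frac{3 \sqrt{3} \sqrt{\pi}}{128}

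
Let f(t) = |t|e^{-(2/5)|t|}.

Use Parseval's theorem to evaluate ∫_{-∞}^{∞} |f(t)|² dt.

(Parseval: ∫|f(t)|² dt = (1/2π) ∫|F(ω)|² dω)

∫|f(t)|² dt = \frac{125}{16}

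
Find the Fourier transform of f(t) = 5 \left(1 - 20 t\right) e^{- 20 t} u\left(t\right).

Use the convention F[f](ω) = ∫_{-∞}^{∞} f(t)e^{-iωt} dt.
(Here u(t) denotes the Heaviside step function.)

F(ω) = \frac{5 i \omega}{- \omega^{2} + 40 i \omega + 400}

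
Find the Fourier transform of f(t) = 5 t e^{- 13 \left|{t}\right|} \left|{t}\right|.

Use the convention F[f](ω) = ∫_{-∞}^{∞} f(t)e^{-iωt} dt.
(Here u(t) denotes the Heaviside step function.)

F(ω) = \frac{20 i \omega \left(\omega^{2} - 507\right)}{\left(\omega^{2} + 169\right)^{3}}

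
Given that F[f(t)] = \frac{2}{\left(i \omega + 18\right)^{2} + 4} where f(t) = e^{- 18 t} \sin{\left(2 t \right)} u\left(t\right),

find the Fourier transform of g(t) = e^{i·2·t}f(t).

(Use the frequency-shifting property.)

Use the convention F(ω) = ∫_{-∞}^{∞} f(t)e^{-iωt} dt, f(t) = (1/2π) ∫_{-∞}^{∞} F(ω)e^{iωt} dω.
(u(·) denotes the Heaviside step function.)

F[g](ω) = \frac{2}{\left(i \left(\omega - 2\right) + 18\right)^{2} + 4}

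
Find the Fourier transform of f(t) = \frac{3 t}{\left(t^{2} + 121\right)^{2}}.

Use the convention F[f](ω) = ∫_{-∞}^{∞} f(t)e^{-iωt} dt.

F(ω) = - \frac{3 i \pi \omega e^{- 11 \left|{\omega}\right|}}{22}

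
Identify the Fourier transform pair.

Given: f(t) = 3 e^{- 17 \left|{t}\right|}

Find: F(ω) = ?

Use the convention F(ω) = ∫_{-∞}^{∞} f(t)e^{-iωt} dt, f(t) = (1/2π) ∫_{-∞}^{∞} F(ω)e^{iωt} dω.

F(ω) = \frac{102}{\omega^{2} + 289}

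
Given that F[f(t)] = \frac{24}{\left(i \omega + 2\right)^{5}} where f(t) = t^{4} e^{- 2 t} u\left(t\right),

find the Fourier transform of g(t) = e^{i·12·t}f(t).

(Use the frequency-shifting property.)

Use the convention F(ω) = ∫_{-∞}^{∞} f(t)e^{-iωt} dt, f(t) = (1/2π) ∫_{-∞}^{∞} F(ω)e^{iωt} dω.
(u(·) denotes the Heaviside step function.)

F[g](ω) = \frac{24}{\left(i \left(\omega - 12\right) + 2\right)^{5}}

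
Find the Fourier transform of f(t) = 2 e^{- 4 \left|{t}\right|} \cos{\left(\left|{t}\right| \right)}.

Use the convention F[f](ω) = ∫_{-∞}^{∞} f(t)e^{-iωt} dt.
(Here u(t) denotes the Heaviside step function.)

F(ω) = \frac{16 \left(\omega^{2} + 17\right)}{\omega^{4} + 30 \omega^{2} + 289}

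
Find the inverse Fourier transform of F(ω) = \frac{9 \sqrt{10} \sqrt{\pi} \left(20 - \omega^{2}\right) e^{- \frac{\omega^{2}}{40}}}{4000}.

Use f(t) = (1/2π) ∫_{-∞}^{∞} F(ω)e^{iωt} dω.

f(t) = 9 t^{2} e^{- 10 t^{2}}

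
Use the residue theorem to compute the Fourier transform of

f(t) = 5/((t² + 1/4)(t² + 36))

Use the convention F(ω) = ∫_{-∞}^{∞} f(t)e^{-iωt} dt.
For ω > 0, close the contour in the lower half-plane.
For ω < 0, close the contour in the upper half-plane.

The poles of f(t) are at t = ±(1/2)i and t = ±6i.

Let g(z) = f(z)e^{-iωz}; for large |z| the factor e^{-iωz} decays in the lower half-plane when ω > 0 and in the upper half-plane when ω < 0.

Case ω > 0 (lower half-plane, clockwise contour ⇒ F(ω) = -2πi·ΣRes):
  Res_{z = - \frac{i}{2}} g(z) = \frac{20 i e^{- \frac{\omega}{2}}}{143}
  Res_{z = - 6 i} g(z) = - \frac{5 i e^{- 6 \omega}}{429}
  F(ω) = -2πi·ΣRes = - \frac{10 \pi e^{- 6 \omega}}{429} + \frac{40 \pi e^{- \frac{\omega}{2}}}{143}

Case ω < 0 (upper half-plane, counterclockwise contour ⇒ F(ω) = +2πi·ΣRes):
  Res_{z = \frac{i}{2}} g(z) = - \frac{20 i e^{\frac{\omega}{2}}}{143}
  Res_{z = 6 i} g(z) = \frac{5 i e^{6 \omega}}{429}
  F(ω) = 2πi·ΣRes = \frac{10 \pi \left(12 e^{\frac{\omega}{2}} - e^{6 \omega}\right)}{429}

Both cases combine into a single formula in |ω|:

F(ω) = - \frac{10 \pi e^{- 6 \left|{\omega}\right|}}{429} + \frac{40 \pi e^{- \frac{\left|{\omega}\right|}{2}}}{143}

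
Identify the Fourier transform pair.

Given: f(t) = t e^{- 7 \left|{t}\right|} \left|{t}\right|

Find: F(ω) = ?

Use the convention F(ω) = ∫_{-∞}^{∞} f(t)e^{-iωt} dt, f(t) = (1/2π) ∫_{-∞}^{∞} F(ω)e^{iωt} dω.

F(ω) = \frac{4 i \omega \left(\omega^{2} - 147\right)}{\left(\omega^{2} + 49\right)^{3}}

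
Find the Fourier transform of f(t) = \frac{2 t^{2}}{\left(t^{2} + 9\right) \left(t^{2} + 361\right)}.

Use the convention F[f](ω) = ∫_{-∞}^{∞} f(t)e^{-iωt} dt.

F(ω) = \frac{\pi \left(19 - 3 e^{16 \left|{\omega}\right|}\right) e^{- 19 \left|{\omega}\right|}}{176}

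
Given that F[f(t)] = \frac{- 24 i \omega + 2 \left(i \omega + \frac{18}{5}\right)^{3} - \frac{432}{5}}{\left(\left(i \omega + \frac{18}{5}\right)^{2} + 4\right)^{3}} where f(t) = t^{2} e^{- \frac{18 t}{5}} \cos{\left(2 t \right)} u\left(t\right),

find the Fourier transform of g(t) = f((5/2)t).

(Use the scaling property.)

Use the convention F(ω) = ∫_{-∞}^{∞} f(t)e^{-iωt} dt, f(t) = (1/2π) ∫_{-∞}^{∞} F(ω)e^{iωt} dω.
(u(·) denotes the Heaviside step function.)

F[g](ω) = \frac{25 \left(- 75 i \omega + \left(i \omega + 9\right)^{3} - 675\right)}{2 \left(\left(i \omega + 9\right)^{2} + 25\right)^{3}}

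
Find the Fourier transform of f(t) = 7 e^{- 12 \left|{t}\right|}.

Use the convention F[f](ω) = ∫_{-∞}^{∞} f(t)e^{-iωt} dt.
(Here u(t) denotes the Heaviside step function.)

F(ω) = \frac{168}{\omega^{2} + 144}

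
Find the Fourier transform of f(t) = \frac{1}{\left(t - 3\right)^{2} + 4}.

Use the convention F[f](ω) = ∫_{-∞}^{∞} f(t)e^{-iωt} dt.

F(ω) = \frac{\pi e^{- 3 i \omega - 2 \left|{\omega}\right|}}{2}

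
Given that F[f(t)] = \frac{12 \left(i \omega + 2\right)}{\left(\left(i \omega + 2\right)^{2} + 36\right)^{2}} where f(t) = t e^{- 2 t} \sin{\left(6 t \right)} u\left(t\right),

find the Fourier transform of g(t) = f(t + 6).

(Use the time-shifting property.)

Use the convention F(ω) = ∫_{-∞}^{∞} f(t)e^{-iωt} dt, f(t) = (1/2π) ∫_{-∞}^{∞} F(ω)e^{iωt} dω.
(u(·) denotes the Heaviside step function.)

F[g](ω) = \frac{12 \left(i \omega + 2\right) e^{6 i \omega}}{\left(\left(i \omega + 2\right)^{2} + 36\right)^{2}}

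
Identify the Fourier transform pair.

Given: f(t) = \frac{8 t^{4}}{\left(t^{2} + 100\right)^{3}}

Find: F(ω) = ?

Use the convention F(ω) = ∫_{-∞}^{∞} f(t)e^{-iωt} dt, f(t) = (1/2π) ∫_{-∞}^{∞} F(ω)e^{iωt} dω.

F(ω) = \frac{\pi \left(100 \omega^{2} - 50 \left|{\omega}\right| + 3\right) e^{- 10 \left|{\omega}\right|}}{10}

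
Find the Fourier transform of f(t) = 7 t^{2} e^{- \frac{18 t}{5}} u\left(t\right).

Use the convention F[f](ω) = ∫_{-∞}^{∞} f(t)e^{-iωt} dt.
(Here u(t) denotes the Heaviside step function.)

F(ω) = \frac{1750}{\left(5 i \omega + 18\right)^{3}}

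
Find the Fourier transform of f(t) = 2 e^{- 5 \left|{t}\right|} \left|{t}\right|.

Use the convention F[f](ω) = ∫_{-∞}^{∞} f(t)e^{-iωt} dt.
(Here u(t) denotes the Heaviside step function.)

F(ω) = \frac{4 \left(25 - \omega^{2}\right)}{\left(\omega^{2} + 25\right)^{2}}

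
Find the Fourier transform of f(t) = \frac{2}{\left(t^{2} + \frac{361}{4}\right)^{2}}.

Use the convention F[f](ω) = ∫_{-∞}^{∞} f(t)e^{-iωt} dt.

F(ω) = \frac{4 \pi \left(19 \left|{\omega}\right| + 2\right) e^{- \frac{19 \left|{\omega}\right|}{2}}}{6859}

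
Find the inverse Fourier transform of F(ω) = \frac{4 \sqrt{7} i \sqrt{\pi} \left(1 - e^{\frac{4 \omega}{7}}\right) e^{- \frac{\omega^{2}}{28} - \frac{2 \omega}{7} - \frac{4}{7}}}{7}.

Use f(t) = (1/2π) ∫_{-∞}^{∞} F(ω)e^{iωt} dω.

f(t) = 8 e^{- 7 t^{2}} \sin{\left(4 t \right)}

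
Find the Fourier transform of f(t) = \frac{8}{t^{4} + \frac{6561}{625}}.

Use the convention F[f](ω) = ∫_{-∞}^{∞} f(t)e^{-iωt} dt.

F(ω) = \frac{1000 \pi e^{- \frac{9 \sqrt{2} \left|{\omega}\right|}{10}} \sin{\left(\frac{9 \sqrt{2} \left|{\omega}\right|}{10} + \frac{\pi}{4} \right)}}{729}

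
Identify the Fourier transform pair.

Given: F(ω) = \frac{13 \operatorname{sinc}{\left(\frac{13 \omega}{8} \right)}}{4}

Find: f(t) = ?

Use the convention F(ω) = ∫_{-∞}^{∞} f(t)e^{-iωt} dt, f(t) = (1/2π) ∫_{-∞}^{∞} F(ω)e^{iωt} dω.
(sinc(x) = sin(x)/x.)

f(t) = \begin{cases} 1 & \text{for}\: \left|{t}\right| < \frac{13}{8} \\0 & \text{otherwise} \end{cases}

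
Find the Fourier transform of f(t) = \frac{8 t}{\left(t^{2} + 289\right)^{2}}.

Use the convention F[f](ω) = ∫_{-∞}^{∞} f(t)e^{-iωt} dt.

F(ω) = - \frac{4 i \pi \omega e^{- 17 \left|{\omega}\right|}}{17}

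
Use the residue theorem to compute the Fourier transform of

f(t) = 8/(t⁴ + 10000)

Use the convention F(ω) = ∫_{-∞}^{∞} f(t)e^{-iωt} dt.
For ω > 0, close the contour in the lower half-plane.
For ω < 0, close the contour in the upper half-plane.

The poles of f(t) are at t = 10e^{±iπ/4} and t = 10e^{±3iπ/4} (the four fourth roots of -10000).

Let g(z) = f(z)e^{-iωz}; for large |z| the factor e^{-iωz} decays in the lower half-plane when ω > 0 and in the upper half-plane when ω < 0.

Case ω > 0 (lower half-plane, clockwise contour ⇒ F(ω) = -2πi·ΣRes):
  Res_{z = - 5 \sqrt{2} - 5 \sqrt{2} i} g(z) = \frac{\sqrt{2} i \left(1 - i\right) e^{5 \sqrt{2} \omega \left(-1 + i\right)}}{1000}
  Res_{z = 5 \sqrt{2} - 5 \sqrt{2} i} g(z) = \frac{\sqrt{2} i \left(1 + i\right) e^{- 5 \sqrt{2} \omega \left(1 + i\right)}}{1000}
  F(ω) = -2πi·ΣRes = \frac{\sqrt{2} \pi \left(1 - i\right) \left(e^{10 \sqrt{2} i \omega} + i\right) e^{- 5 \sqrt{2} \omega \left(1 + i\right)}}{500} = \frac{\pi e^{- 5 \sqrt{2} \omega} \sin{\left(5 \sqrt{2} \omega + \frac{\pi}{4} \right)}}{125}

Case ω < 0 (upper half-plane, counterclockwise contour ⇒ F(ω) = +2πi·ΣRes):
  Res_{z = 5 \sqrt{2} + 5 \sqrt{2} i} g(z) = \frac{\sqrt{2} i \left(-1 + i\right) e^{5 \sqrt{2} \omega \left(1 - i\right)}}{1000}
  Res_{z = - 5 \sqrt{2} + 5 \sqrt{2} i} g(z) = \frac{\sqrt{2} \left(1 - i\right) e^{5 \sqrt{2} \omega \left(1 + i\right)}}{1000}
  F(ω) = 2πi·ΣRes = - \frac{\sqrt{2} i \pi \left(i \left(1 - i\right) e^{5 \sqrt{2} \omega \left(1 - i\right)} - \left(1 - i\right) e^{5 \sqrt{2} \omega \left(1 + i\right)}\right)}{500} = \frac{\pi e^{5 \sqrt{2} \omega} \cos{\left(5 \sqrt{2} \omega + \frac{\pi}{4} \right)}}{125}

Both cases combine into a single formula in |ω|:

F(ω) = \frac{\pi e^{- 5 \sqrt{2} \left|{\omega}\right|} \sin{\left(5 \sqrt{2} \left|{\omega}\right| + \frac{\pi}{4} \right)}}{125}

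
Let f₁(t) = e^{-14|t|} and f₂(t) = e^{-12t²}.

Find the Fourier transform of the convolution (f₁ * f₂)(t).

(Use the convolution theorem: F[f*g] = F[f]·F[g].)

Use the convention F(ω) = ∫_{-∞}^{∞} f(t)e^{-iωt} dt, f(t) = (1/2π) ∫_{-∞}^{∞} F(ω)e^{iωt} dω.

F[f₁*f₂](ω) = \frac{14 \sqrt{3} \sqrt{\pi} e^{- \frac{\omega^{2}}{48}}}{3 \left(\omega^{2} + 196\right)}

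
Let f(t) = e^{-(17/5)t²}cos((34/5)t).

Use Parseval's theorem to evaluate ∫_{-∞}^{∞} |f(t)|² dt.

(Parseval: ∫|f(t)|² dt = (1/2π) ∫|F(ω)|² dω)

∫|f(t)|² dt = \frac{\sqrt{170} \sqrt{\pi} \left(1 + e^{\frac{34}{5}}\right)}{68 e^{\frac{34}{5}}}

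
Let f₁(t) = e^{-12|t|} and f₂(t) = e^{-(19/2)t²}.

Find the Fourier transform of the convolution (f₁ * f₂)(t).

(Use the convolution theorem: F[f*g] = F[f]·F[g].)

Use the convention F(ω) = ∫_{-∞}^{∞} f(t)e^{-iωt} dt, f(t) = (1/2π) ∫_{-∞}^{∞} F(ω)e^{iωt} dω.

F[f₁*f₂](ω) = \frac{24 \sqrt{38} \sqrt{\pi} e^{- \frac{\omega^{2}}{38}}}{19 \left(\omega^{2} + 144\right)}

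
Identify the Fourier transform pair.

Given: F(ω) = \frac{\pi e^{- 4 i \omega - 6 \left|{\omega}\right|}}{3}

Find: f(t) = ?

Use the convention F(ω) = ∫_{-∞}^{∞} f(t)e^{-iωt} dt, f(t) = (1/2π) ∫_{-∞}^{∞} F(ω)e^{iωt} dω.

f(t) = \frac{2}{\left(t - 4\right)^{2} + 36}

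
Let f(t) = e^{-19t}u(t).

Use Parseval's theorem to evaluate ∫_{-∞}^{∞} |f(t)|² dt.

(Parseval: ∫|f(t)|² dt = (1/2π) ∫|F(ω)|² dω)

∫|f(t)|² dt = \frac{1}{38}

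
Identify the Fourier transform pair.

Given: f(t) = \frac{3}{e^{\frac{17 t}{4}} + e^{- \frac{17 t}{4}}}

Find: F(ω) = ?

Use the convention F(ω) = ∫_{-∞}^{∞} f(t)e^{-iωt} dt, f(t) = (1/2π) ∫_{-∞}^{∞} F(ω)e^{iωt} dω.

F(ω) = \frac{6 \pi}{17 \cosh{\left(\frac{2 \pi \omega}{17} \right)}}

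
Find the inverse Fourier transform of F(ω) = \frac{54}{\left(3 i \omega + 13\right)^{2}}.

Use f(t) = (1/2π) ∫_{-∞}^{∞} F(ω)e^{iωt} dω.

f(t) = 6 t e^{- \frac{13 t}{3}} u\left(t\right)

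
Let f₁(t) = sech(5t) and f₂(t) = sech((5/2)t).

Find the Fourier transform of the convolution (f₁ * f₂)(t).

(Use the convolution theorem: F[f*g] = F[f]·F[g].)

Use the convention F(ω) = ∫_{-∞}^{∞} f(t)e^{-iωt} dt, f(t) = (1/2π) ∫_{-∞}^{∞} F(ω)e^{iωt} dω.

F[f₁*f₂](ω) = \frac{2 \pi^{2}}{25 \cosh{\left(\frac{\pi \omega}{10} \right)} \cosh{\left(\frac{\pi \omega}{5} \right)}}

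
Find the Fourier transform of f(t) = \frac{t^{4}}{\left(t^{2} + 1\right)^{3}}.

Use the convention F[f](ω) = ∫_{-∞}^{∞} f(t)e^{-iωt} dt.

F(ω) = \frac{\pi \left(\omega^{2} - 5 \left|{\omega}\right| + 3\right) e^{- \left|{\omega}\right|}}{8}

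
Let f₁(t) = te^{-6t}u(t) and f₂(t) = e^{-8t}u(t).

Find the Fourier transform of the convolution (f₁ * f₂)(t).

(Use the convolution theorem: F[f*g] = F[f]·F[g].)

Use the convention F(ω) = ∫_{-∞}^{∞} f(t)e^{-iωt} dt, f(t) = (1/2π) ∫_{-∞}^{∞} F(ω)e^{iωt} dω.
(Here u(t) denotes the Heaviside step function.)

F[f₁*f₂](ω) = \frac{1}{\left(i \omega + 6\right)^{2} \left(i \omega + 8\right)}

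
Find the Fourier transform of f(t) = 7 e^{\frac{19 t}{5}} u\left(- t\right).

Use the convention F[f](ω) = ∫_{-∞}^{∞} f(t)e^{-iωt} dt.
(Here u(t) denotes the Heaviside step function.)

F(ω) = - \frac{35}{5 i \omega - 19}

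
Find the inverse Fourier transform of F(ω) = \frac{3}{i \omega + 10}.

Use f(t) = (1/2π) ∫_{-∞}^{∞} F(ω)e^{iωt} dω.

f(t) = 3 e^{- 10 t} u\left(t\right)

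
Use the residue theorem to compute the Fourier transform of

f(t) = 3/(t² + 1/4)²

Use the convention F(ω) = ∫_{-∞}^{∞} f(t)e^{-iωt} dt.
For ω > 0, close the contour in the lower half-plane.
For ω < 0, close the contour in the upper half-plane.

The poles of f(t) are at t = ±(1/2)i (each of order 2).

Let g(z) = f(z)e^{-iωz}; for large |z| the factor e^{-iωz} decays in the lower half-plane when ω > 0 and in the upper half-plane when ω < 0.

Case ω > 0 (lower half-plane, clockwise contour ⇒ F(ω) = -2πi·ΣRes):
  Res_{z = - \frac{i}{2}} g(z) = 3 i \left(\omega + 2\right) e^{- \frac{\omega}{2}} (pole of order 2)
  F(ω) = -2πi·ΣRes = 6 \pi \left(\omega + 2\right) e^{- \frac{\omega}{2}}

Case ω < 0 (upper half-plane, counterclockwise contour ⇒ F(ω) = +2πi·ΣRes):
  Res_{z = \frac{i}{2}} g(z) = 3 i \left(\omega - 2\right) e^{\frac{\omega}{2}} (pole of order 2)
  F(ω) = 2πi·ΣRes = 6 \pi \left(2 - \omega\right) e^{\frac{\omega}{2}}

Both cases combine into a single formula in |ω|:

F(ω) = 6 \pi \left(\left|{\omega}\right| + 2\right) e^{- \frac{\left|{\omega}\right|}{2}}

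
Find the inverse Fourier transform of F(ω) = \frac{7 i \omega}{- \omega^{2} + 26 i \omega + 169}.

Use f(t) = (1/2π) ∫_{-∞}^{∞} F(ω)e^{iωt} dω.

f(t) = 7 \left(1 - 13 t\right) e^{- 13 t} u\left(t\right)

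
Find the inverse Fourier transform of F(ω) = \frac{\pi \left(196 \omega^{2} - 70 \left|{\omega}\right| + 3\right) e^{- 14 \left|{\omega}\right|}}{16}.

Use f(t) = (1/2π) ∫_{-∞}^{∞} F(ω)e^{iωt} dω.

f(t) = \frac{7 t^{4}}{\left(t^{2} + 196\right)^{3}}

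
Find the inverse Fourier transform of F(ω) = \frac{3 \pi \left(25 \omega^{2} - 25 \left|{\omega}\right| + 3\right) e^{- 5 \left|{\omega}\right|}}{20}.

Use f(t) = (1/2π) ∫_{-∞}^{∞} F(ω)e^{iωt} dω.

f(t) = \frac{6 t^{4}}{\left(t^{2} + 25\right)^{3}}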